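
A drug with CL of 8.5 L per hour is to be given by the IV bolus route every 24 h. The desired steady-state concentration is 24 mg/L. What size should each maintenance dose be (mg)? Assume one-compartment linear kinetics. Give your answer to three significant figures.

4900 mg

D = CL × Css × τ = 8.500 × 24 × 24 = 4896 mg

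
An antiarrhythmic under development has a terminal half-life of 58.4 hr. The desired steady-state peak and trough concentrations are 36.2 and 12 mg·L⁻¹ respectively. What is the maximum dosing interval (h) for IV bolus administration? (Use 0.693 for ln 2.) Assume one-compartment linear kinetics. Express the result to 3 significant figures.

93.0 h

k = 0.693 / t½ = 0.693 / 58.4 = 0.01187 h⁻¹
Between IV bolus doses, concentration decays as C = C₀·e^(−kτ), so C_peak/C_trough = e^(kτ).
τ_max = ln(C_peak/C_trough) / k = ln(36.2/12) / 0.01187 = 1.104 / 0.01187 = 93.01 h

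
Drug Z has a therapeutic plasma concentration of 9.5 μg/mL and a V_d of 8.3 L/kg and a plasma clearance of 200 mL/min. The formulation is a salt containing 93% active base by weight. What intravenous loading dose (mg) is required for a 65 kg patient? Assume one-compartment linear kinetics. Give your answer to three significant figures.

Vd(total) = 65 kg × 8.3 L/kg = 539.5 L
Loading dose depends on Vd (not clearance): it fills the distribution volume.
LD = Vd × C / S = 539.5 × 9.500 / 0.93 = 5511 mg

5510 mg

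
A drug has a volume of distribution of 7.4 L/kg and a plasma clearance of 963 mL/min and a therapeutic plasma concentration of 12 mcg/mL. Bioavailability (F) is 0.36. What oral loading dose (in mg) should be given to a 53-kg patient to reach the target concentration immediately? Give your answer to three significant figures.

13100 mg

Total Vd = 7.4 × 53 = 392.2 L
LD is governed by Vd — clearance does not enter the loading-dose calculation.
LD = Vd × C / F = 392.2 × 12.00 / 0.36 = 13070 mg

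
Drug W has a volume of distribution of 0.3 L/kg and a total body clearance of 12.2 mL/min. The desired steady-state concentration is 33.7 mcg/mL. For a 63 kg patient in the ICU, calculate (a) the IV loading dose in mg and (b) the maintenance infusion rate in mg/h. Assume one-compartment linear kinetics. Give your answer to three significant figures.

(a) 637 mg; (b) 24.7 mg/h

Vd = 0.3 L/kg × 63 kg = 18.90 L
LD = Vd · C_target = 18.90 × 33.7 = 636.9 mg
Convert clearance: 12.2 mL/min × 60 min/h ÷ 1000 mL/L = 0.7320 L/h
Infusion rate = 0.7320 L/h × 33.7 mg/L = 24.67 mg/h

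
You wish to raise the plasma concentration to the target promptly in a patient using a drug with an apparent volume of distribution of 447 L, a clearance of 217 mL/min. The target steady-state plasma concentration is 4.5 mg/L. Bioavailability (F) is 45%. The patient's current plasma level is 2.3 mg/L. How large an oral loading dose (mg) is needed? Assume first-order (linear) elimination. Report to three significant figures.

Concentration deficit ΔC = 4.5 − 2.3 = 2.200 mg/L
LD = Vd × ΔC / F = 447.0 × 2.200 / 0.45 = 2185 mg

2190 mg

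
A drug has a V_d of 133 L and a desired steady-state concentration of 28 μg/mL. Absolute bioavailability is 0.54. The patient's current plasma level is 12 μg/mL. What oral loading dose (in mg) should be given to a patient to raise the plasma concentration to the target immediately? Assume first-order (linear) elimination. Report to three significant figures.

3940 mg

Concentration deficit ΔC = 28 − 12 = 16.00 mg/L
LD = Vd × ΔC / F = 133.0 × 16.00 / 0.54 = 3941 mg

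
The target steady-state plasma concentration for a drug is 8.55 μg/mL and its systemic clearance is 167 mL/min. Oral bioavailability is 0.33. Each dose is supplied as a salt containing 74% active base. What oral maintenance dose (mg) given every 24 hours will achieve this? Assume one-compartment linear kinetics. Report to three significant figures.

8420 mg

CL = 167 mL/min = 167 × 0.06 = 10.02 L/h
D = CL × Css × τ / F / S = 10.02 × 8.55 × 24 / 0.33 / 0.74 = 8420 mg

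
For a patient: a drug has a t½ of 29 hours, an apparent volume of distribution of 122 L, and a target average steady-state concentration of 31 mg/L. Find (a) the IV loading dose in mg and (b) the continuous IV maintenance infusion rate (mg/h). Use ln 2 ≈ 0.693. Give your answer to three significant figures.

(a) 3780 mg; (b) 90.4 mg/h

LD = Vd × C = 122.0 × 31 = 3782 mg
CL = 0.693 × Vd / t½ = 0.693 × 122.0 / 29 = 2.915 L/h
Infusion rate = CL × Css = 2.915 × 31 = 90.37 mg/h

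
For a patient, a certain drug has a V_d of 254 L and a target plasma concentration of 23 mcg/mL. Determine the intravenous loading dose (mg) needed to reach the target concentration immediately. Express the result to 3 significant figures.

LD = Vd × C = 254.0 × 23.00 = 5842 mg

5840 mg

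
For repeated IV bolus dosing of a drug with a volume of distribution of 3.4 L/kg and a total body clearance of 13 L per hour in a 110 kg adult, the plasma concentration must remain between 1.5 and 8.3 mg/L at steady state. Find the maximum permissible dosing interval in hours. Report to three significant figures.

Vd = 3.4 L/kg × 110 kg = 374.0 L
k = CL / Vd = 13.00 / 374.0 = 0.03476 h⁻¹
Between IV bolus doses, concentration decays as C = C₀·e^(−kτ), so C_peak/C_trough = e^(kτ).
τ_max = ln(C_peak/C_trough) / k = ln(8.3/1.5) / 0.03476 = 1.711 / 0.03476 = 49.22 h

49.2 h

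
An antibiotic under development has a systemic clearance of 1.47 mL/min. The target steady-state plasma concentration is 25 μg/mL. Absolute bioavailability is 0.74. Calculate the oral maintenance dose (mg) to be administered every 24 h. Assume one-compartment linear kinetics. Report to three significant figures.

CL = 1.47 mL/min = 1.47 × 0.06 = 0.08820 L/h
D = CL × Css × τ / F = 0.08820 × 25 × 24 / 0.74 = 71.51 mg

71.5 mg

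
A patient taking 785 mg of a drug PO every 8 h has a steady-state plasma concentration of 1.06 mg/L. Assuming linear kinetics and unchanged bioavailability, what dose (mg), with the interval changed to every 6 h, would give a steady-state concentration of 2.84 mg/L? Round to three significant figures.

1580 mg

For first-order elimination, Css ∝ F·D/(CL·τ); F and CL are unchanged, so Css ∝ D/τ.
D₂ = D₁ × (Css,target / Css,current) × (τ₂/τ₁) = 785 × (2.84/1.06) × (6/8) = 1577 mg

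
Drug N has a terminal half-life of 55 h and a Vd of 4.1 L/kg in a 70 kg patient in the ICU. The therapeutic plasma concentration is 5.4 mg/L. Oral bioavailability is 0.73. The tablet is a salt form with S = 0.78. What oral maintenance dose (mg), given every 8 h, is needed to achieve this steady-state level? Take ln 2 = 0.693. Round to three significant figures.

274 mg

Vd(total) = 70 kg × 4.1 L/kg = 287.0 L
CL = 0.693 × Vd / t½ = 0.693 × 287.0 / 55 = 3.616 L/h
D = CL × Css × τ / F / S = 3.616 × 5.4 × 8 / 0.73 / 0.78 = 274.3 mg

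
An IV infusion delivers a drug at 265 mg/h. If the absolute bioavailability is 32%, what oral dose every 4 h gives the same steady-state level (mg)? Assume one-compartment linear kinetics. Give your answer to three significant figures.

To maintain the same Css, the systemic dosing rate must be unchanged: F·D/τ = infusion rate.
D = rate × τ / F = 265 × 4 / 0.32 = 3313 mg

3310 mg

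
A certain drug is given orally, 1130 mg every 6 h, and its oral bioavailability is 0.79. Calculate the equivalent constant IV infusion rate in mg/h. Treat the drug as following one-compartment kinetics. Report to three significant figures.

Equivalent systemic input: infusion rate = F·D/τ.
Rate = 0.79 × 1130 / 6 = 148.8 mg/h

149 mg/h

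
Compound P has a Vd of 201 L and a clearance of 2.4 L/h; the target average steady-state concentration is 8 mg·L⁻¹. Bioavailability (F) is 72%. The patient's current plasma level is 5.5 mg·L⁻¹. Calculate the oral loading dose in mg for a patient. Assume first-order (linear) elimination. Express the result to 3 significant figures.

698 mg

The loading dose fills Vd to the target concentration; clearance is irrelevant here.
Concentration deficit ΔC = 8 − 5.5 = 2.500 mg/L
LD = Vd × ΔC / F = 201.0 × 2.500 / 0.72 = 697.9 mg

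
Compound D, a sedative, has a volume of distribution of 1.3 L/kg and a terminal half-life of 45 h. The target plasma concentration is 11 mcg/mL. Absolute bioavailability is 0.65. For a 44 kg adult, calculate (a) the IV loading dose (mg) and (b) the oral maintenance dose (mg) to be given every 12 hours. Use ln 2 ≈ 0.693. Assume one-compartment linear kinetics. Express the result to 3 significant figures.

(a) 629 mg; (b) 179 mg

Total Vd = 1.3 × 44 = 57.20 L
LD = Vd × C = 57.20 × 11 = 629.2 mg
CL = 0.693 × Vd / t½ = 0.693 × 57.20 / 45 = 0.8809 L/h
D = CL × Css × τ / F = 0.8809 × 11 × 12 / 0.65 = 178.9 mg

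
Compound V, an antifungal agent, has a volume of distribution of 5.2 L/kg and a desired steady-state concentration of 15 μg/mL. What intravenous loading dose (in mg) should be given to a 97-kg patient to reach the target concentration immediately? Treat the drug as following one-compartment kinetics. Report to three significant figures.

7570 mg

Vd(total) = 97 kg × 5.2 L/kg = 504.4 L
The loading dose fills Vd to the target concentration.
LD = Vd × C = 504.4 × 15.00 = 7566 mg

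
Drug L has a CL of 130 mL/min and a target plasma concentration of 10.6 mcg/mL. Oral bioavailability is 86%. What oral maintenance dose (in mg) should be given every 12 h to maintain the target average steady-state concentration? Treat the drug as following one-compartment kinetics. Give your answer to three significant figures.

1150 mg

Convert clearance: 130 mL/min × 60 min/h ÷ 1000 mL/L = 7.800 L/h
At steady state, dose per interval replaces the amount cleared in that interval: F·D/τ = CL·Css.
D = CL × Css × τ / F = 7.800 × 10.6 × 12 / 0.86 = 1154 mg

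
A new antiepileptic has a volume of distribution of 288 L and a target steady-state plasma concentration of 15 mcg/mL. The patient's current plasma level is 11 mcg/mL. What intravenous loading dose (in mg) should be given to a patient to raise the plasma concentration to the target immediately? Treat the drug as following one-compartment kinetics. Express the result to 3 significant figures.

Concentration deficit ΔC = 15 − 11 = 4.000 mg/L
LD = Vd × ΔC = 288.0 × 4.000 = 1152 mg

1150 mg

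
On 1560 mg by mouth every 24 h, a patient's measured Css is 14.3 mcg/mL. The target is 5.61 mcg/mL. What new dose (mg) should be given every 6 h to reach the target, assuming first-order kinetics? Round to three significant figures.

153 mg

For first-order elimination, Css ∝ F·D/(CL·τ); F and CL are unchanged, so Css ∝ D/τ.
D₂ = D₁ × (Css,target / Css,current) × (τ₂/τ₁) = 1560 × (5.61/14.3) × (6/24) = 153.0 mg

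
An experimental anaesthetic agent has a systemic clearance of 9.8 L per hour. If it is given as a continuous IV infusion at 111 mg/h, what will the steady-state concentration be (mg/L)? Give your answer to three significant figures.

Css = rate / CL = 111 / 9.800 = 11.33 mg/L

11.3 mg/L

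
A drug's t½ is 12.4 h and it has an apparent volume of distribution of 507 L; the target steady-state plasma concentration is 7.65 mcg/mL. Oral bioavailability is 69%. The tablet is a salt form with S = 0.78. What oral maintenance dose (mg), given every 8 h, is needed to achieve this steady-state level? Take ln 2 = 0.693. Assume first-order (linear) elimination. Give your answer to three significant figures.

CL = 0.693 × Vd / t½ = 0.693 × 507.0 / 12.4 = 28.33 L/h
D = CL × Css × τ / F / S = 28.33 × 7.65 × 8 / 0.69 / 0.78 = 3221 mg

3220 mg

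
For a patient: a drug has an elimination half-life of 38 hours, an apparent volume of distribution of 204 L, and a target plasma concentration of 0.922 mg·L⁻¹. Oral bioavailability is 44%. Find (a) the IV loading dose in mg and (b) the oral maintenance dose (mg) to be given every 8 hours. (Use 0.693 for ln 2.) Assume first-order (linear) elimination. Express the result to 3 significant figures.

(a) 188 mg; (b) 62.4 mg

LD = Vd × C = 204.0 × 0.922 = 188.1 mg
CL = 0.693 × Vd / t½ = 0.693 × 204.0 / 38 = 3.720 L/h
D = CL × Css × τ / F = 3.720 × 0.922 × 8 / 0.44 = 62.36 mg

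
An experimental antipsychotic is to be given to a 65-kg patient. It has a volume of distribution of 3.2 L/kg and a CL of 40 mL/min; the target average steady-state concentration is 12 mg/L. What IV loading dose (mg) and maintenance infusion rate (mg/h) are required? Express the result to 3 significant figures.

Vd(total) = 65 kg × 3.2 L/kg = 208.0 L
LD = Vd · C_target = 208.0 × 12 = 2496 mg
CL = 40 mL/min = 40 × 0.06 = 2.400 L/h
Maintenance: replace elimination → rate = CL × Css = 2.400 × 12 = 28.80 mg/h

(a) 2500 mg; (b) 28.8 mg/h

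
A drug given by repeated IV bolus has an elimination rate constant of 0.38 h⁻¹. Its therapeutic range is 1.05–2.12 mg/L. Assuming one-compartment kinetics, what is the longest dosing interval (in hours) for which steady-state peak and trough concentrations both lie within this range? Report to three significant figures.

Between IV bolus doses, concentration decays as C = C₀·e^(−kτ), so C_peak/C_trough = e^(kτ).
τ_max = ln(C_peak/C_trough) / k = ln(2.12/1.05) / 0.3800 = 0.7026 / 0.3800 = 1.849 h

1.85 h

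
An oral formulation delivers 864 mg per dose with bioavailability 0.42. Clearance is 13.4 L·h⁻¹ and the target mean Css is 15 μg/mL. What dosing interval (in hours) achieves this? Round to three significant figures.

1.81 h

F·D/τ = CL·Css → τ = F·D / (CL·Css).
τ = 0.42 × 864 / (13.4 × 15) = 1.805 h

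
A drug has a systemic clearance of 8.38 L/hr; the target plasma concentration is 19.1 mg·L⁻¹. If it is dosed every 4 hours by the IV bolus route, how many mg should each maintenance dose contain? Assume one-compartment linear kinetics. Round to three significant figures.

640 mg

D = CL × Css × τ = 8.380 × 19.1 × 4 = 640.2 mg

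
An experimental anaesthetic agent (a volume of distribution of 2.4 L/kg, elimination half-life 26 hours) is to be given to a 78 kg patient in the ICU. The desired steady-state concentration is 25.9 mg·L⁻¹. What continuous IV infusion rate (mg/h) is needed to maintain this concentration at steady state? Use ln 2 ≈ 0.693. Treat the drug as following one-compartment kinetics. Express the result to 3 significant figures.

Total Vd = 2.4 × 78 = 187.2 L
CL = 0.693 × Vd / t½ = 0.693 × 187.2 / 26 = 4.990 L/h
Infusion rate = CL × Css = 4.990 × 25.9 = 129.2 mg/h

129 mg/h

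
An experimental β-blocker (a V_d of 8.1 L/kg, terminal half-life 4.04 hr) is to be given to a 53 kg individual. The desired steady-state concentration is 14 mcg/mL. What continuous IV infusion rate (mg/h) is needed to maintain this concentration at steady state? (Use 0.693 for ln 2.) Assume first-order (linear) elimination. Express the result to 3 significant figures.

1030 mg/h

Vd = 8.1 L/kg × 53 kg = 429.3 L
k = 0.693/4.04 = 0.1715 h⁻¹, so CL = k·Vd = 0.1715 × 429.3 = 73.62 L/h
Infusion rate = CL × Css = 73.62 × 14 = 1031 mg/h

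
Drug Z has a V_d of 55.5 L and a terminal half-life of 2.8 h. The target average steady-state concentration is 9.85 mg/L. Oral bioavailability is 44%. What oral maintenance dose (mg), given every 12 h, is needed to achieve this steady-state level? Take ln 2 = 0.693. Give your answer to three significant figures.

k = 0.693/2.8 = 0.2475 h⁻¹, so CL = k·Vd = 0.2475 × 55.50 = 13.74 L/h
D = CL × Css × τ / F = 13.74 × 9.85 × 12 / 0.44 = 3691 mg

3690 mg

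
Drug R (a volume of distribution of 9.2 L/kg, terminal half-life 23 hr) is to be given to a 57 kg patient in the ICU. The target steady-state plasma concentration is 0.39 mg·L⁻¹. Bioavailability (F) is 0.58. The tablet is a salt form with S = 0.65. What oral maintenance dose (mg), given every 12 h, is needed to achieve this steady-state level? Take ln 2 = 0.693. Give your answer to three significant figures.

Vd(total) = 57 kg × 9.2 L/kg = 524.4 L
k = 0.693/23 = 0.03013 h⁻¹, so CL = k·Vd = 0.03013 × 524.4 = 15.80 L/h
D = CL × Css × τ / F / S = 15.80 × 0.39 × 12 / 0.58 / 0.65 = 196.1 mg

196 mg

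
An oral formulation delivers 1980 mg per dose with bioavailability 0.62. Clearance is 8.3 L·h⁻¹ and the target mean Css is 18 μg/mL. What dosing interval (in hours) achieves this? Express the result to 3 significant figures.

F·D/τ = CL·Css → τ = F·D / (CL·Css).
τ = 0.62 × 1980 / (8.3 × 18) = 8.217 h

8.22 h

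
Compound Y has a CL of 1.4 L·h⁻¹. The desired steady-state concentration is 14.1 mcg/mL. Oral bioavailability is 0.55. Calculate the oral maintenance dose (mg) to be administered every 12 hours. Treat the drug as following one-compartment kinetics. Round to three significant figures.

431 mg

D = CL × Css × τ / F = 1.400 × 14.1 × 12 / 0.55 = 430.7 mg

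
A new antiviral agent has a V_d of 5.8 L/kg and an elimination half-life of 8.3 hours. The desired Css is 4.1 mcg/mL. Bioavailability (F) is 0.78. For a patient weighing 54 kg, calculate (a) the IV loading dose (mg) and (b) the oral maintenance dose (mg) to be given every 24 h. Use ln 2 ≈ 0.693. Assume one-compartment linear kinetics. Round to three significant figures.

(a) 1280 mg; (b) 3300 mg

Total Vd = 5.8 × 54 = 313.2 L
LD = Vd × C = 313.2 × 4.1 = 1284 mg
CL = 0.693 × Vd / t½ = 0.693 × 313.2 / 8.3 = 26.15 L/h
D = CL × Css × τ / F = 26.15 × 4.1 × 24 / 0.78 = 3299 mg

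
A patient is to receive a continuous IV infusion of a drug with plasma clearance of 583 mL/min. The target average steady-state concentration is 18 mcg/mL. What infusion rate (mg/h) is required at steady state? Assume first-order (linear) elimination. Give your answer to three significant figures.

630 mg/h

CL = 583 mL/min = 583 × 0.06 = 34.98 L/h
Rate = CL × Css = 34.98 × 18 = 629.6 mg/h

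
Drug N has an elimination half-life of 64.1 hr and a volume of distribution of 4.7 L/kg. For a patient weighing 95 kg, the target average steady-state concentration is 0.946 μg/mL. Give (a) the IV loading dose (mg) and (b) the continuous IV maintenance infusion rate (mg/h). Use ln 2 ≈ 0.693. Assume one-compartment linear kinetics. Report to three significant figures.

(a) 422 mg; (b) 4.57 mg/h

Vd(total) = 95 kg × 4.7 L/kg = 446.5 L
LD = Vd × C = 446.5 × 0.946 = 422.4 mg
CL = 0.693 × Vd / t½ = 0.693 × 446.5 / 64.1 = 4.827 L/h
Infusion rate = CL × Css = 4.827 × 0.946 = 4.566 mg/h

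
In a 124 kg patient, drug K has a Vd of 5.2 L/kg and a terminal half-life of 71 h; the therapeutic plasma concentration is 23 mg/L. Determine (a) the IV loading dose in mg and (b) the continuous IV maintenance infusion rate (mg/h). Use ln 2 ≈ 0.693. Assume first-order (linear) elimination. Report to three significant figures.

(a) 14800 mg; (b) 145 mg/h

Vd(total) = 124 kg × 5.2 L/kg = 644.8 L
LD = Vd × C = 644.8 × 23 = 14830 mg
CL = 0.693 × Vd / t½ = 0.693 × 644.8 / 71 = 6.294 L/h
Infusion rate = CL × Css = 6.294 × 23 = 144.8 mg/h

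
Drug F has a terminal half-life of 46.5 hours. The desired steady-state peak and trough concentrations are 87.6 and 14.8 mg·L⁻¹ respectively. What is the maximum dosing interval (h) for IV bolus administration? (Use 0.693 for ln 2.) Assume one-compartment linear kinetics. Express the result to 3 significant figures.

119 h

k = 0.693 / t½ = 0.693 / 46.5 = 0.01490 h⁻¹
Between IV bolus doses, concentration decays as C = C₀·e^(−kτ), so C_peak/C_trough = e^(kτ).
τ_max = ln(C_peak/C_trough) / k = ln(87.6/14.8) / 0.01490 = 1.778 / 0.01490 = 119.3 h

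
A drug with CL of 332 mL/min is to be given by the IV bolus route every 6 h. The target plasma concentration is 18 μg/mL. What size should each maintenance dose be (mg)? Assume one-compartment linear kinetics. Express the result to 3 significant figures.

Convert clearance: 332 mL/min × 60 min/h ÷ 1000 mL/L = 19.92 L/h
D = CL × Css × τ = 19.92 × 18 × 6 = 2151 mg

2150 mg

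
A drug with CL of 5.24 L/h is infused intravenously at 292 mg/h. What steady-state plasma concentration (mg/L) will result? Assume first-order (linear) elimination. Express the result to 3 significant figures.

55.7 mg/L

Css = rate / CL = 292 / 5.240 = 55.73 mg/L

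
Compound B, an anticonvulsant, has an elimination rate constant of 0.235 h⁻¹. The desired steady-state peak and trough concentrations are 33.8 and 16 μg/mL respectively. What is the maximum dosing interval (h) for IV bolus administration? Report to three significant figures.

Between IV bolus doses, concentration decays as C = C₀·e^(−kτ), so C_peak/C_trough = e^(kτ).
τ_max = ln(C_peak/C_trough) / k = ln(33.8/16) / 0.2350 = 0.7479 / 0.2350 = 3.183 h

3.18 h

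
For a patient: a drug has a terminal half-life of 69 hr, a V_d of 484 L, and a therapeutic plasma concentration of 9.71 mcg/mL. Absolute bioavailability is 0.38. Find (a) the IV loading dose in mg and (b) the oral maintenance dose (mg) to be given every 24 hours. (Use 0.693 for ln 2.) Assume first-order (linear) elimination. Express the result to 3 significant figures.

(a) 4700 mg; (b) 2980 mg

LD = Vd × C = 484.0 × 9.71 = 4700 mg
CL = 0.693 × Vd / t½ = 0.693 × 484.0 / 69 = 4.861 L/h
D = CL × Css × τ / F = 4.861 × 9.71 × 24 / 0.38 = 2981 mg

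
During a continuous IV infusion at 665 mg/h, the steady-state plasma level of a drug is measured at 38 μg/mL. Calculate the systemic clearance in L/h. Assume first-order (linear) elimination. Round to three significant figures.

At steady state, infusion rate = CL × Css, so CL = rate / Css.
CL = 665 / 38 = 17.50 L/h

17.5 L/h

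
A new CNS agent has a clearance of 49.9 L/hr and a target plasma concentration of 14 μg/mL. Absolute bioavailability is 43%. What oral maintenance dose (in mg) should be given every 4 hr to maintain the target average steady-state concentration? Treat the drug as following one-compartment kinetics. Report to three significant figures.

6500 mg

At steady state, dose per interval replaces the amount cleared in that interval: F·D/τ = CL·Css.
D = CL × Css × τ / F = 49.90 × 14 × 4 / 0.43 = 6499 mg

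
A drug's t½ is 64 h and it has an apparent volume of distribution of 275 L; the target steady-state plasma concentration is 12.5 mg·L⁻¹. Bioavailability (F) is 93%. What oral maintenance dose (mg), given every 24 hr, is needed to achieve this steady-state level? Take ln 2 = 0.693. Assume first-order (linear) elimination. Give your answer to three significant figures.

CL = 0.693 × Vd / t½ = 0.693 × 275.0 / 64 = 2.978 L/h
D = CL × Css × τ / F = 2.978 × 12.5 × 24 / 0.93 = 960.6 mg

961 mg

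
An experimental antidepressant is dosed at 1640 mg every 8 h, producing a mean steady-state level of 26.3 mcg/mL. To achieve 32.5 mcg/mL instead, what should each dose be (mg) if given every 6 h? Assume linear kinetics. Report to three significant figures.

With linear kinetics, Css is proportional to dose rate (D/τ) at fixed clearance.
D₂ = D₁ × (Css,target / Css,current) × (τ₂/τ₁) = 1640 × (32.5/26.3) × (6/8) = 1520 mg

1520 mg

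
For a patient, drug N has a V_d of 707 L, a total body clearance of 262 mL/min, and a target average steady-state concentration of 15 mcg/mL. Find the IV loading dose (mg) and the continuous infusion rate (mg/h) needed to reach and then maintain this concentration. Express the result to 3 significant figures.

(a) 10600 mg; (b) 236 mg/h

Loading dose = Vd × C = 707.0 × 15 = 10610 mg
CL = 262 mL/min × 60/1000 = 15.72 L/h
Maintenance: replace elimination → rate = CL × Css = 15.72 × 15 = 235.8 mg/h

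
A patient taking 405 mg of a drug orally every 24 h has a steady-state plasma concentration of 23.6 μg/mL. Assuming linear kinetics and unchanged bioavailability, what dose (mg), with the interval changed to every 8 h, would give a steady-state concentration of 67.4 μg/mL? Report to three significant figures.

With linear kinetics, Css is proportional to dose rate (D/τ) at fixed clearance.
D₂ = D₁ × (Css,target / Css,current) × (τ₂/τ₁) = 405 × (67.4/23.6) × (8/24) = 385.6 mg

386 mg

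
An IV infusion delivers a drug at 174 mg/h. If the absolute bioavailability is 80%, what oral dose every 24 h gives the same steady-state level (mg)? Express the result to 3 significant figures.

To maintain the same Css, the systemic dosing rate must be unchanged: F·D/τ = infusion rate.
D = rate × τ / F = 174 × 24 / 0.8 = 5220 mg

5220 mg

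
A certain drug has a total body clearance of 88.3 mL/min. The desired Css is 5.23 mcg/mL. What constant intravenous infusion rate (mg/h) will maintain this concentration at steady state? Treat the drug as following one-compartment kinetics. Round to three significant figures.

27.7 mg/h

CL = 88.3 mL/min = 88.3 × 0.06 = 5.298 L/h
R₀ = 5.298 × 5.23 = 27.71 mg/h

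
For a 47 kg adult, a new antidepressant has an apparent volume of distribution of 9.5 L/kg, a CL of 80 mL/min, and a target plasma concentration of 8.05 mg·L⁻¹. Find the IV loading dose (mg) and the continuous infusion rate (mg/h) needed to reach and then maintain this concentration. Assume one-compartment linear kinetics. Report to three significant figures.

Vd = 9.5 L/kg × 47 kg = 446.5 L
LD = Vd · C_target = 446.5 × 8.05 = 3594 mg
CL = 80 mL/min × 60/1000 = 4.800 L/h
Infusion rate = 4.800 L/h × 8.05 mg/L = 38.64 mg/h

(a) 3590 mg; (b) 38.6 mg/h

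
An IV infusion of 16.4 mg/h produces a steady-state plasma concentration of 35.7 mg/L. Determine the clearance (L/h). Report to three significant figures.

0.459 L/h

At steady state, infusion rate = CL × Css, so CL = rate / Css.
CL = 16.4 / 35.7 = 0.4594 L/h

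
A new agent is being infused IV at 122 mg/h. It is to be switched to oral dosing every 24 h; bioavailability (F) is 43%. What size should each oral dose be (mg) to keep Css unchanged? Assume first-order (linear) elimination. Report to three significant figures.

To maintain the same Css, the systemic dosing rate must be unchanged: F·D/τ = infusion rate.
D = rate × τ / F = 122 × 24 / 0.43 = 6809 mg

6810 mg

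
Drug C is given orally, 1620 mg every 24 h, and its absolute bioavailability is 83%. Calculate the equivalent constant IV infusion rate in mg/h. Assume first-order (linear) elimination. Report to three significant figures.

Equivalent systemic input: infusion rate = F·D/τ.
Rate = 0.83 × 1620 / 24 = 56.03 mg/h

56.0 mg/h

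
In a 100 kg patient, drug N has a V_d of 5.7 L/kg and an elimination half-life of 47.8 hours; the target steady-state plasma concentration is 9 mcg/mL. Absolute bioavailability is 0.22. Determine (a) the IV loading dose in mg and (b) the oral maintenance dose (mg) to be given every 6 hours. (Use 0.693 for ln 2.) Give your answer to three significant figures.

(a) 5130 mg; (b) 2030 mg

Vd(total) = 100 kg × 5.7 L/kg = 570.0 L
LD = Vd × C = 570.0 × 9 = 5130 mg
CL = 0.693 × Vd / t½ = 0.693 × 570.0 / 47.8 = 8.264 L/h
D = CL × Css × τ / F = 8.264 × 9 × 6 / 0.22 = 2028 mg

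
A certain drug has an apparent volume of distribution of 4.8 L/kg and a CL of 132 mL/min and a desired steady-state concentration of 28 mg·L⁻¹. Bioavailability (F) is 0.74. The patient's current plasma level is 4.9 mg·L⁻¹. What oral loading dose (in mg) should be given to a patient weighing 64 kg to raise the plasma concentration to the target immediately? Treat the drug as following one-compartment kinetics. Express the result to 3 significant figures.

9590 mg

Vd = 4.8 L/kg × 64 kg = 307.2 L
Concentration deficit ΔC = 28 − 4.9 = 23.10 mg/L
LD = Vd × ΔC / F = 307.2 × 23.10 / 0.74 = 9590 mg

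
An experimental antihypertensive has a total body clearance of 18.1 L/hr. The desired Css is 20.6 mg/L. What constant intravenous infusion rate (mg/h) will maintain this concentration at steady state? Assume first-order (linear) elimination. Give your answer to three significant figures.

Rate = CL × Css = 18.10 × 20.6 = 372.9 mg/h

373 mg/h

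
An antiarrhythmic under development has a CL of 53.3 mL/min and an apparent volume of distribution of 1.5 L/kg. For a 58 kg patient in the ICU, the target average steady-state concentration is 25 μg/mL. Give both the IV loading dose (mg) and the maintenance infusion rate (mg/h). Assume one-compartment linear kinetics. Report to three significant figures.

(a) 2180 mg; (b) 80.0 mg/h

Vd = 1.5 L/kg × 58 kg = 87.00 L
Loading dose = Vd × C = 87.00 × 25 = 2175 mg
Convert clearance: 53.3 mL/min × 60 min/h ÷ 1000 mL/L = 3.198 L/h
Infusion rate = 3.198 L/h × 25 mg/L = 79.95 mg/h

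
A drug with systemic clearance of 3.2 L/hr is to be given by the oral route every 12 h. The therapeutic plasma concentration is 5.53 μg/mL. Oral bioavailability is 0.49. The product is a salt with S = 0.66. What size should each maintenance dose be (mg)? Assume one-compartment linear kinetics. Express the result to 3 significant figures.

D = CL × Css × τ / F / S = 3.200 × 5.53 × 12 / 0.49 / 0.66 = 656.6 mg

657 mg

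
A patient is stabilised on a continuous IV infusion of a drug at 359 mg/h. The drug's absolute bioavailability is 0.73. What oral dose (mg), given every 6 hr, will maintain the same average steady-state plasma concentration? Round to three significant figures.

To maintain the same Css, the systemic dosing rate must be unchanged: F·D/τ = infusion rate.
D = rate × τ / F = 359 × 6 / 0.73 = 2951 mg

2950 mg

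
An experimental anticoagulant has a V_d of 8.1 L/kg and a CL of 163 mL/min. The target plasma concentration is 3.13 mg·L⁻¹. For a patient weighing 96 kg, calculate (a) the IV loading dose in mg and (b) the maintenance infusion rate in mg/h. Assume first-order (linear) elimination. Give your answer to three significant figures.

Total Vd = 8.1 × 96 = 777.6 L
Loading dose = Vd × C = 777.6 × 3.13 = 2434 mg
Convert clearance: 163 mL/min × 60 min/h ÷ 1000 mL/L = 9.780 L/h
Maintenance infusion rate = CL × Css = 9.780 × 3.13 = 30.61 mg/h

(a) 2430 mg; (b) 30.6 mg/h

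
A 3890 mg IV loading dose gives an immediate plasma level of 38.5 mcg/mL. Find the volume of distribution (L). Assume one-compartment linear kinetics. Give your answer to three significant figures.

Immediately after an IV bolus, C₀ = Dose / Vd, so Vd = Dose / C₀.
Vd = 3890 / 38.5 = 101.0 L

101 L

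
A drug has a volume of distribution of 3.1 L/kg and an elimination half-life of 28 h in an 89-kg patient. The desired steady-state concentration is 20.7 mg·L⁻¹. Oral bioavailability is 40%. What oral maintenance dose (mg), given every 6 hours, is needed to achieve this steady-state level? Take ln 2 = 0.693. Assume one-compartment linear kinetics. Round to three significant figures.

2120 mg

Total Vd = 3.1 × 89 = 275.9 L
CL = 0.693 × Vd / t½ = 0.693 × 275.9 / 28 = 6.829 L/h
D = CL × Css × τ / F = 6.829 × 20.7 × 6 / 0.4 = 2120 mg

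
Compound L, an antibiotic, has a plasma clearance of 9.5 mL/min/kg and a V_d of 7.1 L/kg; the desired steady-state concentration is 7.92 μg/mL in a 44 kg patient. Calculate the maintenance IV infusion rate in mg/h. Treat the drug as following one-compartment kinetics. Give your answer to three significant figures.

CL = 9.5 mL/min/kg × 44 kg = 418.0 mL/min = 418.0 × 60/1000 = 25.08 L/h
At steady state, infusion rate equals elimination rate: rate in = CL × Css.
Rate = CL × Css = 25.08 × 7.92 = 198.6 mg/h

199 mg/h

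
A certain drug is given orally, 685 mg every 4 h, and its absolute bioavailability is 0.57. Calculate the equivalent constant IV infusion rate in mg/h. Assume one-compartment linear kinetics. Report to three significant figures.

97.6 mg/h

Equivalent systemic input: infusion rate = F·D/τ.
Rate = 0.57 × 685 / 4 = 97.61 mg/h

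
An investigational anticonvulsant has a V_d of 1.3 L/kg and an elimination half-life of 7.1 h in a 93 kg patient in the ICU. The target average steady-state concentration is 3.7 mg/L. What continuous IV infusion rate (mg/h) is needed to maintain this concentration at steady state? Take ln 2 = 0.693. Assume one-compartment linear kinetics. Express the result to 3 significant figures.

Vd(total) = 93 kg × 1.3 L/kg = 120.9 L
CL = ln 2 · Vd / t½ = 0.693 × 120.9 / 7.1 = 11.80 L/h
Infusion rate = CL × Css = 11.80 × 3.7 = 43.66 mg/h

43.7 mg/h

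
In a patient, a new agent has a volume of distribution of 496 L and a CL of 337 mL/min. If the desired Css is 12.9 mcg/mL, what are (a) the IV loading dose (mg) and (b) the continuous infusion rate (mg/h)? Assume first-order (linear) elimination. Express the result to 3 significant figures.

(a) 6400 mg; (b) 261 mg/h

LD = Vd · C_target = 496.0 × 12.9 = 6398 mg
CL = 337 mL/min = 337 × 0.06 = 20.22 L/h
Maintenance: replace elimination → rate = CL × Css = 20.22 × 12.9 = 260.8 mg/h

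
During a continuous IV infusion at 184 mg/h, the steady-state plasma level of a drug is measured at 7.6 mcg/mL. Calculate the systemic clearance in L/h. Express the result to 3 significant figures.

24.2 L/h

At steady state, infusion rate = CL × Css, so CL = rate / Css.
CL = 184 / 7.6 = 24.21 L/h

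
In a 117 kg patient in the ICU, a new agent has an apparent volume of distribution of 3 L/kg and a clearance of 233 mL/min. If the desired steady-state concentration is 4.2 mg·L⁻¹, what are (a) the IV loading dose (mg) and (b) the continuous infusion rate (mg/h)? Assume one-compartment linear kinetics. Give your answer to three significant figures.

(a) 1470 mg; (b) 58.7 mg/h

Vd(total) = 117 kg × 3 L/kg = 351.0 L
Loading: fill Vd to C_target → 351.0 L × 4.2 mg/L = 1474 mg
CL = 233 mL/min = 233 × 0.06 = 13.98 L/h
Maintenance: replace elimination → rate = CL × Css = 13.98 × 4.2 = 58.72 mg/h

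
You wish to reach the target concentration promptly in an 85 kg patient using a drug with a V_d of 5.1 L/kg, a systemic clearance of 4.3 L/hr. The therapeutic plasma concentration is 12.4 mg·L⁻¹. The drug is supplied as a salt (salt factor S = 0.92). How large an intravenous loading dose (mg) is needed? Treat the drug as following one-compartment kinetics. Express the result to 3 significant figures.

5840 mg

Vd(total) = 85 kg × 5.1 L/kg = 433.5 L
LD = Vd × C / S = 433.5 × 12.40 / 0.92 = 5843 mg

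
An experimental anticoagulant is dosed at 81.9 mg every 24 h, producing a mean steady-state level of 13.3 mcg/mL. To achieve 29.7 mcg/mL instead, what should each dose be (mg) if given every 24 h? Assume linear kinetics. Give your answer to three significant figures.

183 mg

With linear kinetics, Css is proportional to dose rate (D/τ) at fixed clearance.
D₂ = D₁ × (Css,target / Css,current) = 81.9 × 29.7/13.3 = 182.9 mg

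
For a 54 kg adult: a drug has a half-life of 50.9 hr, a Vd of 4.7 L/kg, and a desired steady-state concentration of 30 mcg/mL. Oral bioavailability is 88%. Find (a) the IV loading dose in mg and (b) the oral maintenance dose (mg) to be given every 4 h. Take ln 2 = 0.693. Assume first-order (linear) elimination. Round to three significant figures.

Vd(total) = 54 kg × 4.7 L/kg = 253.8 L
LD = Vd × C = 253.8 × 30 = 7614 mg
CL = 0.693 × Vd / t½ = 0.693 × 253.8 / 50.9 = 3.455 L/h
D = CL × Css × τ / F = 3.455 × 30 × 4 / 0.88 = 471.1 mg

(a) 7610 mg; (b) 471 mg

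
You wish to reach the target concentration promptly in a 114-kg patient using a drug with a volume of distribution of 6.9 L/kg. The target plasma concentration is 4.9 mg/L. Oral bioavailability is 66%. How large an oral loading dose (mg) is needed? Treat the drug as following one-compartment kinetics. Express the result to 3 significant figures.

5840 mg

Vd = 6.9 L/kg × 114 kg = 786.6 L
The loading dose fills Vd to the target concentration.
LD = Vd × C / F = 786.6 × 4.900 / 0.66 = 5840 mg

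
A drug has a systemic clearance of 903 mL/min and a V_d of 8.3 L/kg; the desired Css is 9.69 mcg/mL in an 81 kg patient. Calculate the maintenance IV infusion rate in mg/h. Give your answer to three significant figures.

CL = 903 mL/min × 60/1000 = 54.18 L/h
At steady state, infusion rate equals elimination rate: rate in = CL × Css.
Rate = CL × Css = 54.18 × 9.69 = 525.0 mg/h

525 mg/h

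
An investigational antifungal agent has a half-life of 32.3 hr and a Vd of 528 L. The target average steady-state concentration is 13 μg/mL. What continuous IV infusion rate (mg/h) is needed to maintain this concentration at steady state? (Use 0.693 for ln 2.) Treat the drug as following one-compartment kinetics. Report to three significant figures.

147 mg/h

CL = ln 2 · Vd / t½ = 0.693 × 528.0 / 32.3 = 11.33 L/h
Infusion rate = CL × Css = 11.33 × 13 = 147.3 mg/h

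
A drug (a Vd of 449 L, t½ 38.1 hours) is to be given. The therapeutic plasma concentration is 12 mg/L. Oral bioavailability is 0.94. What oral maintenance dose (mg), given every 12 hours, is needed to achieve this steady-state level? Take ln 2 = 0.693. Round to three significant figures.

1250 mg

CL = 0.693 × Vd / t½ = 0.693 × 449.0 / 38.1 = 8.167 L/h
D = CL × Css × τ / F = 8.167 × 12 × 12 / 0.94 = 1251 mg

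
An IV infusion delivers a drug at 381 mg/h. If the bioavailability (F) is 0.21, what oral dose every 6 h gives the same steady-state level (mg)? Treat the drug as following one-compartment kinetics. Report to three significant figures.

10900 mg

To maintain the same Css, the systemic dosing rate must be unchanged: F·D/τ = infusion rate.
D = rate × τ / F = 381 × 6 / 0.21 = 10890 mg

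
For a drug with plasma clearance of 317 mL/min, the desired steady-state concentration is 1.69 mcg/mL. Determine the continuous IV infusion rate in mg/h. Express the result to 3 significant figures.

32.1 mg/h

Convert clearance: 317 mL/min × 60 min/h ÷ 1000 mL/L = 19.02 L/h
At steady state, infusion rate equals elimination rate: rate in = CL × Css.
Rate = CL × Css = 19.02 × 1.69 = 32.14 mg/h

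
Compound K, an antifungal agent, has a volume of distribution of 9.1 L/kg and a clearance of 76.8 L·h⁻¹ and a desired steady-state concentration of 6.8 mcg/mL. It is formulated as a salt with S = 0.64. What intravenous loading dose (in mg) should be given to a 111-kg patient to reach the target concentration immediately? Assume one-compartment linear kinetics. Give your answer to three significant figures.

Vd = 9.1 L/kg × 111 kg = 1010 L
LD = Vd × C / S = 1010 × 6.800 / 0.64 = 10730 mg

10700 mg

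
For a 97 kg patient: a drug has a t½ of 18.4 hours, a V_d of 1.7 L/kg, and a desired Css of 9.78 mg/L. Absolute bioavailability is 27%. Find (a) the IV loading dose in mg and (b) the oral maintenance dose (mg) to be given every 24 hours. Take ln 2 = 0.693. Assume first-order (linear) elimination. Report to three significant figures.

Vd = 1.7 L/kg × 97 kg = 164.9 L
LD = Vd × C = 164.9 × 9.78 = 1613 mg
CL = 0.693 × Vd / t½ = 0.693 × 164.9 / 18.4 = 6.211 L/h
D = CL × Css × τ / F = 6.211 × 9.78 × 24 / 0.27 = 5399 mg

(a) 1610 mg; (b) 5400 mg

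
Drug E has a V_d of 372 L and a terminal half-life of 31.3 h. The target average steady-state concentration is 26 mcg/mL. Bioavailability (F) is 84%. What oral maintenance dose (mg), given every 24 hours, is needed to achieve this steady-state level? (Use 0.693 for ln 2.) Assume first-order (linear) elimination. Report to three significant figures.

CL = 0.693 × Vd / t½ = 0.693 × 372.0 / 31.3 = 8.236 L/h
D = CL × Css × τ / F = 8.236 × 26 × 24 / 0.84 = 6118 mg

6120 mg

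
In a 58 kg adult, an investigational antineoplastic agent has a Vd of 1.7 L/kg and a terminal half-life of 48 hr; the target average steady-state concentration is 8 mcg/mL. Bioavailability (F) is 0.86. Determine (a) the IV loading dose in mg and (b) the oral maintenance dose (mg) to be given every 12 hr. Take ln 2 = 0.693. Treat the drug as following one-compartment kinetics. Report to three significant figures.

Vd(total) = 58 kg × 1.7 L/kg = 98.60 L
LD = Vd × C = 98.60 × 8 = 788.8 mg
CL = 0.693 × Vd / t½ = 0.693 × 98.60 / 48 = 1.424 L/h
D = CL × Css × τ / F = 1.424 × 8 × 12 / 0.86 = 159.0 mg

(a) 789 mg; (b) 159 mg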